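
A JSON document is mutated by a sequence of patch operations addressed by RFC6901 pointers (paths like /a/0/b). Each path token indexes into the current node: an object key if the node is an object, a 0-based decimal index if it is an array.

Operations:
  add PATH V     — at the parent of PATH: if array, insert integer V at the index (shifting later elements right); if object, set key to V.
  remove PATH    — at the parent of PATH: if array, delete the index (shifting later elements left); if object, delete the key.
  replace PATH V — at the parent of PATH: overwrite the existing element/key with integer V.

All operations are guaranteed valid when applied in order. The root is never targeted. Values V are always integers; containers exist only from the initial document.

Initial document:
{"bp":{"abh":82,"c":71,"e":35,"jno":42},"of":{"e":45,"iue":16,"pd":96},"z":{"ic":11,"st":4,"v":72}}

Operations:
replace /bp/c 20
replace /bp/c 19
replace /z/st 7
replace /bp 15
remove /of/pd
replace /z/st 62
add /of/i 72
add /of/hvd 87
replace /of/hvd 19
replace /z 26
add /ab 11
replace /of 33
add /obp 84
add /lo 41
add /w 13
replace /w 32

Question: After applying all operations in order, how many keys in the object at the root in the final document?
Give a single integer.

After op 1 (replace /bp/c 20): {"bp":{"abh":82,"c":20,"e":35,"jno":42},"of":{"e":45,"iue":16,"pd":96},"z":{"ic":11,"st":4,"v":72}}
After op 2 (replace /bp/c 19): {"bp":{"abh":82,"c":19,"e":35,"jno":42},"of":{"e":45,"iue":16,"pd":96},"z":{"ic":11,"st":4,"v":72}}
After op 3 (replace /z/st 7): {"bp":{"abh":82,"c":19,"e":35,"jno":42},"of":{"e":45,"iue":16,"pd":96},"z":{"ic":11,"st":7,"v":72}}
After op 4 (replace /bp 15): {"bp":15,"of":{"e":45,"iue":16,"pd":96},"z":{"ic":11,"st":7,"v":72}}
After op 5 (remove /of/pd): {"bp":15,"of":{"e":45,"iue":16},"z":{"ic":11,"st":7,"v":72}}
After op 6 (replace /z/st 62): {"bp":15,"of":{"e":45,"iue":16},"z":{"ic":11,"st":62,"v":72}}
After op 7 (add /of/i 72): {"bp":15,"of":{"e":45,"i":72,"iue":16},"z":{"ic":11,"st":62,"v":72}}
After op 8 (add /of/hvd 87): {"bp":15,"of":{"e":45,"hvd":87,"i":72,"iue":16},"z":{"ic":11,"st":62,"v":72}}
After op 9 (replace /of/hvd 19): {"bp":15,"of":{"e":45,"hvd":19,"i":72,"iue":16},"z":{"ic":11,"st":62,"v":72}}
After op 10 (replace /z 26): {"bp":15,"of":{"e":45,"hvd":19,"i":72,"iue":16},"z":26}
After op 11 (add /ab 11): {"ab":11,"bp":15,"of":{"e":45,"hvd":19,"i":72,"iue":16},"z":26}
After op 12 (replace /of 33): {"ab":11,"bp":15,"of":33,"z":26}
After op 13 (add /obp 84): {"ab":11,"bp":15,"obp":84,"of":33,"z":26}
After op 14 (add /lo 41): {"ab":11,"bp":15,"lo":41,"obp":84,"of":33,"z":26}
After op 15 (add /w 13): {"ab":11,"bp":15,"lo":41,"obp":84,"of":33,"w":13,"z":26}
After op 16 (replace /w 32): {"ab":11,"bp":15,"lo":41,"obp":84,"of":33,"w":32,"z":26}
Size at the root: 7

Answer: 7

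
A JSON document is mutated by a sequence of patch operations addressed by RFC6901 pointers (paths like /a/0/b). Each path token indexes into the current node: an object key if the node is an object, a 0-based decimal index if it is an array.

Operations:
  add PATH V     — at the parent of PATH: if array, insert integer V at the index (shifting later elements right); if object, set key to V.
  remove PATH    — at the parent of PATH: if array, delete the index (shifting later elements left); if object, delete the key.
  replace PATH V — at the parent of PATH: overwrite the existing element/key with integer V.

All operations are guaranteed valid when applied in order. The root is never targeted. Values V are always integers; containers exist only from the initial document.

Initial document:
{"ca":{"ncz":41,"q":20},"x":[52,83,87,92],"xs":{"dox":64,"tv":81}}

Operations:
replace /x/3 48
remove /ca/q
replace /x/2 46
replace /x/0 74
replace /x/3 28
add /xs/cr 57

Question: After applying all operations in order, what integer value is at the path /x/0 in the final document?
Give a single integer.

Answer: 74

Derivation:
After op 1 (replace /x/3 48): {"ca":{"ncz":41,"q":20},"x":[52,83,87,48],"xs":{"dox":64,"tv":81}}
After op 2 (remove /ca/q): {"ca":{"ncz":41},"x":[52,83,87,48],"xs":{"dox":64,"tv":81}}
After op 3 (replace /x/2 46): {"ca":{"ncz":41},"x":[52,83,46,48],"xs":{"dox":64,"tv":81}}
After op 4 (replace /x/0 74): {"ca":{"ncz":41},"x":[74,83,46,48],"xs":{"dox":64,"tv":81}}
After op 5 (replace /x/3 28): {"ca":{"ncz":41},"x":[74,83,46,28],"xs":{"dox":64,"tv":81}}
After op 6 (add /xs/cr 57): {"ca":{"ncz":41},"x":[74,83,46,28],"xs":{"cr":57,"dox":64,"tv":81}}
Value at /x/0: 74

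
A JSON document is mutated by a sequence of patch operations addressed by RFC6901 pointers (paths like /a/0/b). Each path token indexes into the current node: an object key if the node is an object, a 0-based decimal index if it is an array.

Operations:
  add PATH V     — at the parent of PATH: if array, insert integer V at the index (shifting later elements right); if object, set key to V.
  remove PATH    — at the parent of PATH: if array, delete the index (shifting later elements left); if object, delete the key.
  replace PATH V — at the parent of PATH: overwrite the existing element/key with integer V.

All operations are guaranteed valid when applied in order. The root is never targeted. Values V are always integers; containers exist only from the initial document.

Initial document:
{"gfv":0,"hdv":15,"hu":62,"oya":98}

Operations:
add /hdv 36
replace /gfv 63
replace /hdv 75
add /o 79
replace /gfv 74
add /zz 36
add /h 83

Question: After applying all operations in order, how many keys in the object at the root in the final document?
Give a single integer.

After op 1 (add /hdv 36): {"gfv":0,"hdv":36,"hu":62,"oya":98}
After op 2 (replace /gfv 63): {"gfv":63,"hdv":36,"hu":62,"oya":98}
After op 3 (replace /hdv 75): {"gfv":63,"hdv":75,"hu":62,"oya":98}
After op 4 (add /o 79): {"gfv":63,"hdv":75,"hu":62,"o":79,"oya":98}
After op 5 (replace /gfv 74): {"gfv":74,"hdv":75,"hu":62,"o":79,"oya":98}
After op 6 (add /zz 36): {"gfv":74,"hdv":75,"hu":62,"o":79,"oya":98,"zz":36}
After op 7 (add /h 83): {"gfv":74,"h":83,"hdv":75,"hu":62,"o":79,"oya":98,"zz":36}
Size at the root: 7

Answer: 7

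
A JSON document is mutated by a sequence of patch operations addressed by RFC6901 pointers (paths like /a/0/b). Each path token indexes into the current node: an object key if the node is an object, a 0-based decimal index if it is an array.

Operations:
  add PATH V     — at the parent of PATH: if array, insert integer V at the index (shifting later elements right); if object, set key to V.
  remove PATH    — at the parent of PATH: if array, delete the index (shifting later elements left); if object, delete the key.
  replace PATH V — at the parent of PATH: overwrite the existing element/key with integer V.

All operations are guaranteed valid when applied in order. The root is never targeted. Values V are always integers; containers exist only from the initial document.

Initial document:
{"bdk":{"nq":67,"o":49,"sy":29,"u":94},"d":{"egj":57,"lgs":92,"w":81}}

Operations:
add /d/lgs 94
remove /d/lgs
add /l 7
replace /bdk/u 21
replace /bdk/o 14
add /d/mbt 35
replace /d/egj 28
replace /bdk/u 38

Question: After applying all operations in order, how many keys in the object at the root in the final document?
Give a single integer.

Answer: 3

Derivation:
After op 1 (add /d/lgs 94): {"bdk":{"nq":67,"o":49,"sy":29,"u":94},"d":{"egj":57,"lgs":94,"w":81}}
After op 2 (remove /d/lgs): {"bdk":{"nq":67,"o":49,"sy":29,"u":94},"d":{"egj":57,"w":81}}
After op 3 (add /l 7): {"bdk":{"nq":67,"o":49,"sy":29,"u":94},"d":{"egj":57,"w":81},"l":7}
After op 4 (replace /bdk/u 21): {"bdk":{"nq":67,"o":49,"sy":29,"u":21},"d":{"egj":57,"w":81},"l":7}
After op 5 (replace /bdk/o 14): {"bdk":{"nq":67,"o":14,"sy":29,"u":21},"d":{"egj":57,"w":81},"l":7}
After op 6 (add /d/mbt 35): {"bdk":{"nq":67,"o":14,"sy":29,"u":21},"d":{"egj":57,"mbt":35,"w":81},"l":7}
After op 7 (replace /d/egj 28): {"bdk":{"nq":67,"o":14,"sy":29,"u":21},"d":{"egj":28,"mbt":35,"w":81},"l":7}
After op 8 (replace /bdk/u 38): {"bdk":{"nq":67,"o":14,"sy":29,"u":38},"d":{"egj":28,"mbt":35,"w":81},"l":7}
Size at the root: 3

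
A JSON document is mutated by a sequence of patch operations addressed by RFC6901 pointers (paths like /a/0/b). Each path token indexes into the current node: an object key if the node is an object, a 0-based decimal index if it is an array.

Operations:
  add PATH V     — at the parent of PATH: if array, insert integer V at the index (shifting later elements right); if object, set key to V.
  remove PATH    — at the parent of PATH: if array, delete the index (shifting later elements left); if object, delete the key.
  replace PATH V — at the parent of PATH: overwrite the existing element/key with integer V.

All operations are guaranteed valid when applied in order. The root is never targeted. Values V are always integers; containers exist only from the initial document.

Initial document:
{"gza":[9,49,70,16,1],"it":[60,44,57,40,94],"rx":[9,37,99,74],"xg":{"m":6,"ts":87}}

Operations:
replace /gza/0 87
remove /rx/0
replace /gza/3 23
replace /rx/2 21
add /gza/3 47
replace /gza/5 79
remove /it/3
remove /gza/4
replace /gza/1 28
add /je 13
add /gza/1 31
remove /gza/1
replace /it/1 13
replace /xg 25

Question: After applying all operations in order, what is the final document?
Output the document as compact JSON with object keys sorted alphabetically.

After op 1 (replace /gza/0 87): {"gza":[87,49,70,16,1],"it":[60,44,57,40,94],"rx":[9,37,99,74],"xg":{"m":6,"ts":87}}
After op 2 (remove /rx/0): {"gza":[87,49,70,16,1],"it":[60,44,57,40,94],"rx":[37,99,74],"xg":{"m":6,"ts":87}}
After op 3 (replace /gza/3 23): {"gza":[87,49,70,23,1],"it":[60,44,57,40,94],"rx":[37,99,74],"xg":{"m":6,"ts":87}}
After op 4 (replace /rx/2 21): {"gza":[87,49,70,23,1],"it":[60,44,57,40,94],"rx":[37,99,21],"xg":{"m":6,"ts":87}}
After op 5 (add /gza/3 47): {"gza":[87,49,70,47,23,1],"it":[60,44,57,40,94],"rx":[37,99,21],"xg":{"m":6,"ts":87}}
After op 6 (replace /gza/5 79): {"gza":[87,49,70,47,23,79],"it":[60,44,57,40,94],"rx":[37,99,21],"xg":{"m":6,"ts":87}}
After op 7 (remove /it/3): {"gza":[87,49,70,47,23,79],"it":[60,44,57,94],"rx":[37,99,21],"xg":{"m":6,"ts":87}}
After op 8 (remove /gza/4): {"gza":[87,49,70,47,79],"it":[60,44,57,94],"rx":[37,99,21],"xg":{"m":6,"ts":87}}
After op 9 (replace /gza/1 28): {"gza":[87,28,70,47,79],"it":[60,44,57,94],"rx":[37,99,21],"xg":{"m":6,"ts":87}}
After op 10 (add /je 13): {"gza":[87,28,70,47,79],"it":[60,44,57,94],"je":13,"rx":[37,99,21],"xg":{"m":6,"ts":87}}
After op 11 (add /gza/1 31): {"gza":[87,31,28,70,47,79],"it":[60,44,57,94],"je":13,"rx":[37,99,21],"xg":{"m":6,"ts":87}}
After op 12 (remove /gza/1): {"gza":[87,28,70,47,79],"it":[60,44,57,94],"je":13,"rx":[37,99,21],"xg":{"m":6,"ts":87}}
After op 13 (replace /it/1 13): {"gza":[87,28,70,47,79],"it":[60,13,57,94],"je":13,"rx":[37,99,21],"xg":{"m":6,"ts":87}}
After op 14 (replace /xg 25): {"gza":[87,28,70,47,79],"it":[60,13,57,94],"je":13,"rx":[37,99,21],"xg":25}

Answer: {"gza":[87,28,70,47,79],"it":[60,13,57,94],"je":13,"rx":[37,99,21],"xg":25}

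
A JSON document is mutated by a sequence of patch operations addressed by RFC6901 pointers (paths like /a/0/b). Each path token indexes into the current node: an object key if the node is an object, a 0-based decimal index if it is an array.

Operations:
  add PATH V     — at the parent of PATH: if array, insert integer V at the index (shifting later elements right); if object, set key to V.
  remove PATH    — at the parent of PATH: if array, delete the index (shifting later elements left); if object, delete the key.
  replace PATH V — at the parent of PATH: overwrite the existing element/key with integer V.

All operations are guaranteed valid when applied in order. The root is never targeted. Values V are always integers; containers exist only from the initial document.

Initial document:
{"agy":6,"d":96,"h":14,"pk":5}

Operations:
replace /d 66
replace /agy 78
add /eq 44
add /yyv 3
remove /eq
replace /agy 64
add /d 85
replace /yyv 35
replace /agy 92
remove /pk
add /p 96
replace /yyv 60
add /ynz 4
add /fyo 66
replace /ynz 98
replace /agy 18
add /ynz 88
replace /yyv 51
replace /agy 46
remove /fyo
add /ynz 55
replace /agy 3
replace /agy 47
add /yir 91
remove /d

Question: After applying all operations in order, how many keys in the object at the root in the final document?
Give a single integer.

After op 1 (replace /d 66): {"agy":6,"d":66,"h":14,"pk":5}
After op 2 (replace /agy 78): {"agy":78,"d":66,"h":14,"pk":5}
After op 3 (add /eq 44): {"agy":78,"d":66,"eq":44,"h":14,"pk":5}
After op 4 (add /yyv 3): {"agy":78,"d":66,"eq":44,"h":14,"pk":5,"yyv":3}
After op 5 (remove /eq): {"agy":78,"d":66,"h":14,"pk":5,"yyv":3}
After op 6 (replace /agy 64): {"agy":64,"d":66,"h":14,"pk":5,"yyv":3}
After op 7 (add /d 85): {"agy":64,"d":85,"h":14,"pk":5,"yyv":3}
After op 8 (replace /yyv 35): {"agy":64,"d":85,"h":14,"pk":5,"yyv":35}
After op 9 (replace /agy 92): {"agy":92,"d":85,"h":14,"pk":5,"yyv":35}
After op 10 (remove /pk): {"agy":92,"d":85,"h":14,"yyv":35}
After op 11 (add /p 96): {"agy":92,"d":85,"h":14,"p":96,"yyv":35}
After op 12 (replace /yyv 60): {"agy":92,"d":85,"h":14,"p":96,"yyv":60}
After op 13 (add /ynz 4): {"agy":92,"d":85,"h":14,"p":96,"ynz":4,"yyv":60}
After op 14 (add /fyo 66): {"agy":92,"d":85,"fyo":66,"h":14,"p":96,"ynz":4,"yyv":60}
After op 15 (replace /ynz 98): {"agy":92,"d":85,"fyo":66,"h":14,"p":96,"ynz":98,"yyv":60}
After op 16 (replace /agy 18): {"agy":18,"d":85,"fyo":66,"h":14,"p":96,"ynz":98,"yyv":60}
After op 17 (add /ynz 88): {"agy":18,"d":85,"fyo":66,"h":14,"p":96,"ynz":88,"yyv":60}
After op 18 (replace /yyv 51): {"agy":18,"d":85,"fyo":66,"h":14,"p":96,"ynz":88,"yyv":51}
After op 19 (replace /agy 46): {"agy":46,"d":85,"fyo":66,"h":14,"p":96,"ynz":88,"yyv":51}
After op 20 (remove /fyo): {"agy":46,"d":85,"h":14,"p":96,"ynz":88,"yyv":51}
After op 21 (add /ynz 55): {"agy":46,"d":85,"h":14,"p":96,"ynz":55,"yyv":51}
After op 22 (replace /agy 3): {"agy":3,"d":85,"h":14,"p":96,"ynz":55,"yyv":51}
After op 23 (replace /agy 47): {"agy":47,"d":85,"h":14,"p":96,"ynz":55,"yyv":51}
After op 24 (add /yir 91): {"agy":47,"d":85,"h":14,"p":96,"yir":91,"ynz":55,"yyv":51}
After op 25 (remove /d): {"agy":47,"h":14,"p":96,"yir":91,"ynz":55,"yyv":51}
Size at the root: 6

Answer: 6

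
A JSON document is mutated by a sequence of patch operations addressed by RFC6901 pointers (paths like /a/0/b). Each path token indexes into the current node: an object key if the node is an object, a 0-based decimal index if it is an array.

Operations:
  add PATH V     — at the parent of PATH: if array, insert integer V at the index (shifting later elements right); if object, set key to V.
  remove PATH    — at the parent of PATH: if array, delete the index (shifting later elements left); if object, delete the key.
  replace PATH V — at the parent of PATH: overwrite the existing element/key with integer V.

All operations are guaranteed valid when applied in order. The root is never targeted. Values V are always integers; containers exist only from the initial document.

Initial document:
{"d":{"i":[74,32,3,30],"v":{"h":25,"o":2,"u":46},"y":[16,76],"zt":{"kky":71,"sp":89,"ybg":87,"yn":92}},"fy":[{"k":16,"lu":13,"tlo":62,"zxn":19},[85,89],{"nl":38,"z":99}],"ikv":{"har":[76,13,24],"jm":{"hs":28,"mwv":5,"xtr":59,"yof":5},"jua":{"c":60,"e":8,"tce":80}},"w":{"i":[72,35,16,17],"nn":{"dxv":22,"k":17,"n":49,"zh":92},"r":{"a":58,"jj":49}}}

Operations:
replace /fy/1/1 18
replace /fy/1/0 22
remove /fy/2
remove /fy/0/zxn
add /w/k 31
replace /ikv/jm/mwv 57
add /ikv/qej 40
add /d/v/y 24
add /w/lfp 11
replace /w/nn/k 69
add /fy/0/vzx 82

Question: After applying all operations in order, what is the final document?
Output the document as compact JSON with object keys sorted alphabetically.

Answer: {"d":{"i":[74,32,3,30],"v":{"h":25,"o":2,"u":46,"y":24},"y":[16,76],"zt":{"kky":71,"sp":89,"ybg":87,"yn":92}},"fy":[{"k":16,"lu":13,"tlo":62,"vzx":82},[22,18]],"ikv":{"har":[76,13,24],"jm":{"hs":28,"mwv":57,"xtr":59,"yof":5},"jua":{"c":60,"e":8,"tce":80},"qej":40},"w":{"i":[72,35,16,17],"k":31,"lfp":11,"nn":{"dxv":22,"k":69,"n":49,"zh":92},"r":{"a":58,"jj":49}}}

Derivation:
After op 1 (replace /fy/1/1 18): {"d":{"i":[74,32,3,30],"v":{"h":25,"o":2,"u":46},"y":[16,76],"zt":{"kky":71,"sp":89,"ybg":87,"yn":92}},"fy":[{"k":16,"lu":13,"tlo":62,"zxn":19},[85,18],{"nl":38,"z":99}],"ikv":{"har":[76,13,24],"jm":{"hs":28,"mwv":5,"xtr":59,"yof":5},"jua":{"c":60,"e":8,"tce":80}},"w":{"i":[72,35,16,17],"nn":{"dxv":22,"k":17,"n":49,"zh":92},"r":{"a":58,"jj":49}}}
After op 2 (replace /fy/1/0 22): {"d":{"i":[74,32,3,30],"v":{"h":25,"o":2,"u":46},"y":[16,76],"zt":{"kky":71,"sp":89,"ybg":87,"yn":92}},"fy":[{"k":16,"lu":13,"tlo":62,"zxn":19},[22,18],{"nl":38,"z":99}],"ikv":{"har":[76,13,24],"jm":{"hs":28,"mwv":5,"xtr":59,"yof":5},"jua":{"c":60,"e":8,"tce":80}},"w":{"i":[72,35,16,17],"nn":{"dxv":22,"k":17,"n":49,"zh":92},"r":{"a":58,"jj":49}}}
After op 3 (remove /fy/2): {"d":{"i":[74,32,3,30],"v":{"h":25,"o":2,"u":46},"y":[16,76],"zt":{"kky":71,"sp":89,"ybg":87,"yn":92}},"fy":[{"k":16,"lu":13,"tlo":62,"zxn":19},[22,18]],"ikv":{"har":[76,13,24],"jm":{"hs":28,"mwv":5,"xtr":59,"yof":5},"jua":{"c":60,"e":8,"tce":80}},"w":{"i":[72,35,16,17],"nn":{"dxv":22,"k":17,"n":49,"zh":92},"r":{"a":58,"jj":49}}}
After op 4 (remove /fy/0/zxn): {"d":{"i":[74,32,3,30],"v":{"h":25,"o":2,"u":46},"y":[16,76],"zt":{"kky":71,"sp":89,"ybg":87,"yn":92}},"fy":[{"k":16,"lu":13,"tlo":62},[22,18]],"ikv":{"har":[76,13,24],"jm":{"hs":28,"mwv":5,"xtr":59,"yof":5},"jua":{"c":60,"e":8,"tce":80}},"w":{"i":[72,35,16,17],"nn":{"dxv":22,"k":17,"n":49,"zh":92},"r":{"a":58,"jj":49}}}
After op 5 (add /w/k 31): {"d":{"i":[74,32,3,30],"v":{"h":25,"o":2,"u":46},"y":[16,76],"zt":{"kky":71,"sp":89,"ybg":87,"yn":92}},"fy":[{"k":16,"lu":13,"tlo":62},[22,18]],"ikv":{"har":[76,13,24],"jm":{"hs":28,"mwv":5,"xtr":59,"yof":5},"jua":{"c":60,"e":8,"tce":80}},"w":{"i":[72,35,16,17],"k":31,"nn":{"dxv":22,"k":17,"n":49,"zh":92},"r":{"a":58,"jj":49}}}
After op 6 (replace /ikv/jm/mwv 57): {"d":{"i":[74,32,3,30],"v":{"h":25,"o":2,"u":46},"y":[16,76],"zt":{"kky":71,"sp":89,"ybg":87,"yn":92}},"fy":[{"k":16,"lu":13,"tlo":62},[22,18]],"ikv":{"har":[76,13,24],"jm":{"hs":28,"mwv":57,"xtr":59,"yof":5},"jua":{"c":60,"e":8,"tce":80}},"w":{"i":[72,35,16,17],"k":31,"nn":{"dxv":22,"k":17,"n":49,"zh":92},"r":{"a":58,"jj":49}}}
After op 7 (add /ikv/qej 40): {"d":{"i":[74,32,3,30],"v":{"h":25,"o":2,"u":46},"y":[16,76],"zt":{"kky":71,"sp":89,"ybg":87,"yn":92}},"fy":[{"k":16,"lu":13,"tlo":62},[22,18]],"ikv":{"har":[76,13,24],"jm":{"hs":28,"mwv":57,"xtr":59,"yof":5},"jua":{"c":60,"e":8,"tce":80},"qej":40},"w":{"i":[72,35,16,17],"k":31,"nn":{"dxv":22,"k":17,"n":49,"zh":92},"r":{"a":58,"jj":49}}}
After op 8 (add /d/v/y 24): {"d":{"i":[74,32,3,30],"v":{"h":25,"o":2,"u":46,"y":24},"y":[16,76],"zt":{"kky":71,"sp":89,"ybg":87,"yn":92}},"fy":[{"k":16,"lu":13,"tlo":62},[22,18]],"ikv":{"har":[76,13,24],"jm":{"hs":28,"mwv":57,"xtr":59,"yof":5},"jua":{"c":60,"e":8,"tce":80},"qej":40},"w":{"i":[72,35,16,17],"k":31,"nn":{"dxv":22,"k":17,"n":49,"zh":92},"r":{"a":58,"jj":49}}}
After op 9 (add /w/lfp 11): {"d":{"i":[74,32,3,30],"v":{"h":25,"o":2,"u":46,"y":24},"y":[16,76],"zt":{"kky":71,"sp":89,"ybg":87,"yn":92}},"fy":[{"k":16,"lu":13,"tlo":62},[22,18]],"ikv":{"har":[76,13,24],"jm":{"hs":28,"mwv":57,"xtr":59,"yof":5},"jua":{"c":60,"e":8,"tce":80},"qej":40},"w":{"i":[72,35,16,17],"k":31,"lfp":11,"nn":{"dxv":22,"k":17,"n":49,"zh":92},"r":{"a":58,"jj":49}}}
After op 10 (replace /w/nn/k 69): {"d":{"i":[74,32,3,30],"v":{"h":25,"o":2,"u":46,"y":24},"y":[16,76],"zt":{"kky":71,"sp":89,"ybg":87,"yn":92}},"fy":[{"k":16,"lu":13,"tlo":62},[22,18]],"ikv":{"har":[76,13,24],"jm":{"hs":28,"mwv":57,"xtr":59,"yof":5},"jua":{"c":60,"e":8,"tce":80},"qej":40},"w":{"i":[72,35,16,17],"k":31,"lfp":11,"nn":{"dxv":22,"k":69,"n":49,"zh":92},"r":{"a":58,"jj":49}}}
After op 11 (add /fy/0/vzx 82): {"d":{"i":[74,32,3,30],"v":{"h":25,"o":2,"u":46,"y":24},"y":[16,76],"zt":{"kky":71,"sp":89,"ybg":87,"yn":92}},"fy":[{"k":16,"lu":13,"tlo":62,"vzx":82},[22,18]],"ikv":{"har":[76,13,24],"jm":{"hs":28,"mwv":57,"xtr":59,"yof":5},"jua":{"c":60,"e":8,"tce":80},"qej":40},"w":{"i":[72,35,16,17],"k":31,"lfp":11,"nn":{"dxv":22,"k":69,"n":49,"zh":92},"r":{"a":58,"jj":49}}}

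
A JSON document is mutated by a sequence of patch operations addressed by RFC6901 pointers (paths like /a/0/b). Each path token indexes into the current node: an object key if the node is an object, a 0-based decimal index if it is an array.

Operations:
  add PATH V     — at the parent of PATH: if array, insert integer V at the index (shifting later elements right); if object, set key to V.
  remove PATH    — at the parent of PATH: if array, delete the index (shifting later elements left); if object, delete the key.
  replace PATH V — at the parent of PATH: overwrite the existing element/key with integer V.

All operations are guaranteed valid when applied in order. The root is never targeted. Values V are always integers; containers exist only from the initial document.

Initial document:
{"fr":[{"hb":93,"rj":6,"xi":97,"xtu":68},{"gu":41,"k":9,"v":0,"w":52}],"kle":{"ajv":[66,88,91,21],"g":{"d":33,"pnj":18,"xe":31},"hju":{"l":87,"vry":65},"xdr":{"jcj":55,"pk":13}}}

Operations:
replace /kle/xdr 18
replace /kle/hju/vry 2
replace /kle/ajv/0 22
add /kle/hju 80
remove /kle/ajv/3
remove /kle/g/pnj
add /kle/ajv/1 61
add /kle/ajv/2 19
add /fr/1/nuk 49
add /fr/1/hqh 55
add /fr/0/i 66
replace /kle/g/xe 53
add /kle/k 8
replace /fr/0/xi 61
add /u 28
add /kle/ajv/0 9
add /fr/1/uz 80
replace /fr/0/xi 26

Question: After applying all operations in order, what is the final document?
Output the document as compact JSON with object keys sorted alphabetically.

After op 1 (replace /kle/xdr 18): {"fr":[{"hb":93,"rj":6,"xi":97,"xtu":68},{"gu":41,"k":9,"v":0,"w":52}],"kle":{"ajv":[66,88,91,21],"g":{"d":33,"pnj":18,"xe":31},"hju":{"l":87,"vry":65},"xdr":18}}
After op 2 (replace /kle/hju/vry 2): {"fr":[{"hb":93,"rj":6,"xi":97,"xtu":68},{"gu":41,"k":9,"v":0,"w":52}],"kle":{"ajv":[66,88,91,21],"g":{"d":33,"pnj":18,"xe":31},"hju":{"l":87,"vry":2},"xdr":18}}
After op 3 (replace /kle/ajv/0 22): {"fr":[{"hb":93,"rj":6,"xi":97,"xtu":68},{"gu":41,"k":9,"v":0,"w":52}],"kle":{"ajv":[22,88,91,21],"g":{"d":33,"pnj":18,"xe":31},"hju":{"l":87,"vry":2},"xdr":18}}
After op 4 (add /kle/hju 80): {"fr":[{"hb":93,"rj":6,"xi":97,"xtu":68},{"gu":41,"k":9,"v":0,"w":52}],"kle":{"ajv":[22,88,91,21],"g":{"d":33,"pnj":18,"xe":31},"hju":80,"xdr":18}}
After op 5 (remove /kle/ajv/3): {"fr":[{"hb":93,"rj":6,"xi":97,"xtu":68},{"gu":41,"k":9,"v":0,"w":52}],"kle":{"ajv":[22,88,91],"g":{"d":33,"pnj":18,"xe":31},"hju":80,"xdr":18}}
After op 6 (remove /kle/g/pnj): {"fr":[{"hb":93,"rj":6,"xi":97,"xtu":68},{"gu":41,"k":9,"v":0,"w":52}],"kle":{"ajv":[22,88,91],"g":{"d":33,"xe":31},"hju":80,"xdr":18}}
After op 7 (add /kle/ajv/1 61): {"fr":[{"hb":93,"rj":6,"xi":97,"xtu":68},{"gu":41,"k":9,"v":0,"w":52}],"kle":{"ajv":[22,61,88,91],"g":{"d":33,"xe":31},"hju":80,"xdr":18}}
After op 8 (add /kle/ajv/2 19): {"fr":[{"hb":93,"rj":6,"xi":97,"xtu":68},{"gu":41,"k":9,"v":0,"w":52}],"kle":{"ajv":[22,61,19,88,91],"g":{"d":33,"xe":31},"hju":80,"xdr":18}}
After op 9 (add /fr/1/nuk 49): {"fr":[{"hb":93,"rj":6,"xi":97,"xtu":68},{"gu":41,"k":9,"nuk":49,"v":0,"w":52}],"kle":{"ajv":[22,61,19,88,91],"g":{"d":33,"xe":31},"hju":80,"xdr":18}}
After op 10 (add /fr/1/hqh 55): {"fr":[{"hb":93,"rj":6,"xi":97,"xtu":68},{"gu":41,"hqh":55,"k":9,"nuk":49,"v":0,"w":52}],"kle":{"ajv":[22,61,19,88,91],"g":{"d":33,"xe":31},"hju":80,"xdr":18}}
After op 11 (add /fr/0/i 66): {"fr":[{"hb":93,"i":66,"rj":6,"xi":97,"xtu":68},{"gu":41,"hqh":55,"k":9,"nuk":49,"v":0,"w":52}],"kle":{"ajv":[22,61,19,88,91],"g":{"d":33,"xe":31},"hju":80,"xdr":18}}
After op 12 (replace /kle/g/xe 53): {"fr":[{"hb":93,"i":66,"rj":6,"xi":97,"xtu":68},{"gu":41,"hqh":55,"k":9,"nuk":49,"v":0,"w":52}],"kle":{"ajv":[22,61,19,88,91],"g":{"d":33,"xe":53},"hju":80,"xdr":18}}
After op 13 (add /kle/k 8): {"fr":[{"hb":93,"i":66,"rj":6,"xi":97,"xtu":68},{"gu":41,"hqh":55,"k":9,"nuk":49,"v":0,"w":52}],"kle":{"ajv":[22,61,19,88,91],"g":{"d":33,"xe":53},"hju":80,"k":8,"xdr":18}}
After op 14 (replace /fr/0/xi 61): {"fr":[{"hb":93,"i":66,"rj":6,"xi":61,"xtu":68},{"gu":41,"hqh":55,"k":9,"nuk":49,"v":0,"w":52}],"kle":{"ajv":[22,61,19,88,91],"g":{"d":33,"xe":53},"hju":80,"k":8,"xdr":18}}
After op 15 (add /u 28): {"fr":[{"hb":93,"i":66,"rj":6,"xi":61,"xtu":68},{"gu":41,"hqh":55,"k":9,"nuk":49,"v":0,"w":52}],"kle":{"ajv":[22,61,19,88,91],"g":{"d":33,"xe":53},"hju":80,"k":8,"xdr":18},"u":28}
After op 16 (add /kle/ajv/0 9): {"fr":[{"hb":93,"i":66,"rj":6,"xi":61,"xtu":68},{"gu":41,"hqh":55,"k":9,"nuk":49,"v":0,"w":52}],"kle":{"ajv":[9,22,61,19,88,91],"g":{"d":33,"xe":53},"hju":80,"k":8,"xdr":18},"u":28}
After op 17 (add /fr/1/uz 80): {"fr":[{"hb":93,"i":66,"rj":6,"xi":61,"xtu":68},{"gu":41,"hqh":55,"k":9,"nuk":49,"uz":80,"v":0,"w":52}],"kle":{"ajv":[9,22,61,19,88,91],"g":{"d":33,"xe":53},"hju":80,"k":8,"xdr":18},"u":28}
After op 18 (replace /fr/0/xi 26): {"fr":[{"hb":93,"i":66,"rj":6,"xi":26,"xtu":68},{"gu":41,"hqh":55,"k":9,"nuk":49,"uz":80,"v":0,"w":52}],"kle":{"ajv":[9,22,61,19,88,91],"g":{"d":33,"xe":53},"hju":80,"k":8,"xdr":18},"u":28}

Answer: {"fr":[{"hb":93,"i":66,"rj":6,"xi":26,"xtu":68},{"gu":41,"hqh":55,"k":9,"nuk":49,"uz":80,"v":0,"w":52}],"kle":{"ajv":[9,22,61,19,88,91],"g":{"d":33,"xe":53},"hju":80,"k":8,"xdr":18},"u":28}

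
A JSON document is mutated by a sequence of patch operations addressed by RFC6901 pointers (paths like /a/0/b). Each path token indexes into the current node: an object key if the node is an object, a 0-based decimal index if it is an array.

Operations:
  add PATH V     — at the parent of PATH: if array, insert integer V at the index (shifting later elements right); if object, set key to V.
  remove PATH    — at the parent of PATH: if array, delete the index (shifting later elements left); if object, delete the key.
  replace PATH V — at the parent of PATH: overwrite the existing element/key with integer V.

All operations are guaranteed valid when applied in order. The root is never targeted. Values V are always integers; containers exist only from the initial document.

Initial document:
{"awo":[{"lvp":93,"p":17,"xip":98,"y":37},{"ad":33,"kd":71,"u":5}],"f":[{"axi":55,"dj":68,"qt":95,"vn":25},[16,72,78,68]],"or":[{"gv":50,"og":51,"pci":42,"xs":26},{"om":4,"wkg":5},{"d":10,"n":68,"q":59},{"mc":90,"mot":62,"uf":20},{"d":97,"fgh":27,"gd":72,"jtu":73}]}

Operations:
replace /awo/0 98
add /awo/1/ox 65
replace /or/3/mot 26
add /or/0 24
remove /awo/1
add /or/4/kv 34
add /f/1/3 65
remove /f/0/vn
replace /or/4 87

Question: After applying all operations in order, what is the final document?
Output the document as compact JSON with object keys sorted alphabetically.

Answer: {"awo":[98],"f":[{"axi":55,"dj":68,"qt":95},[16,72,78,65,68]],"or":[24,{"gv":50,"og":51,"pci":42,"xs":26},{"om":4,"wkg":5},{"d":10,"n":68,"q":59},87,{"d":97,"fgh":27,"gd":72,"jtu":73}]}

Derivation:
After op 1 (replace /awo/0 98): {"awo":[98,{"ad":33,"kd":71,"u":5}],"f":[{"axi":55,"dj":68,"qt":95,"vn":25},[16,72,78,68]],"or":[{"gv":50,"og":51,"pci":42,"xs":26},{"om":4,"wkg":5},{"d":10,"n":68,"q":59},{"mc":90,"mot":62,"uf":20},{"d":97,"fgh":27,"gd":72,"jtu":73}]}
After op 2 (add /awo/1/ox 65): {"awo":[98,{"ad":33,"kd":71,"ox":65,"u":5}],"f":[{"axi":55,"dj":68,"qt":95,"vn":25},[16,72,78,68]],"or":[{"gv":50,"og":51,"pci":42,"xs":26},{"om":4,"wkg":5},{"d":10,"n":68,"q":59},{"mc":90,"mot":62,"uf":20},{"d":97,"fgh":27,"gd":72,"jtu":73}]}
After op 3 (replace /or/3/mot 26): {"awo":[98,{"ad":33,"kd":71,"ox":65,"u":5}],"f":[{"axi":55,"dj":68,"qt":95,"vn":25},[16,72,78,68]],"or":[{"gv":50,"og":51,"pci":42,"xs":26},{"om":4,"wkg":5},{"d":10,"n":68,"q":59},{"mc":90,"mot":26,"uf":20},{"d":97,"fgh":27,"gd":72,"jtu":73}]}
After op 4 (add /or/0 24): {"awo":[98,{"ad":33,"kd":71,"ox":65,"u":5}],"f":[{"axi":55,"dj":68,"qt":95,"vn":25},[16,72,78,68]],"or":[24,{"gv":50,"og":51,"pci":42,"xs":26},{"om":4,"wkg":5},{"d":10,"n":68,"q":59},{"mc":90,"mot":26,"uf":20},{"d":97,"fgh":27,"gd":72,"jtu":73}]}
After op 5 (remove /awo/1): {"awo":[98],"f":[{"axi":55,"dj":68,"qt":95,"vn":25},[16,72,78,68]],"or":[24,{"gv":50,"og":51,"pci":42,"xs":26},{"om":4,"wkg":5},{"d":10,"n":68,"q":59},{"mc":90,"mot":26,"uf":20},{"d":97,"fgh":27,"gd":72,"jtu":73}]}
After op 6 (add /or/4/kv 34): {"awo":[98],"f":[{"axi":55,"dj":68,"qt":95,"vn":25},[16,72,78,68]],"or":[24,{"gv":50,"og":51,"pci":42,"xs":26},{"om":4,"wkg":5},{"d":10,"n":68,"q":59},{"kv":34,"mc":90,"mot":26,"uf":20},{"d":97,"fgh":27,"gd":72,"jtu":73}]}
After op 7 (add /f/1/3 65): {"awo":[98],"f":[{"axi":55,"dj":68,"qt":95,"vn":25},[16,72,78,65,68]],"or":[24,{"gv":50,"og":51,"pci":42,"xs":26},{"om":4,"wkg":5},{"d":10,"n":68,"q":59},{"kv":34,"mc":90,"mot":26,"uf":20},{"d":97,"fgh":27,"gd":72,"jtu":73}]}
After op 8 (remove /f/0/vn): {"awo":[98],"f":[{"axi":55,"dj":68,"qt":95},[16,72,78,65,68]],"or":[24,{"gv":50,"og":51,"pci":42,"xs":26},{"om":4,"wkg":5},{"d":10,"n":68,"q":59},{"kv":34,"mc":90,"mot":26,"uf":20},{"d":97,"fgh":27,"gd":72,"jtu":73}]}
After op 9 (replace /or/4 87): {"awo":[98],"f":[{"axi":55,"dj":68,"qt":95},[16,72,78,65,68]],"or":[24,{"gv":50,"og":51,"pci":42,"xs":26},{"om":4,"wkg":5},{"d":10,"n":68,"q":59},87,{"d":97,"fgh":27,"gd":72,"jtu":73}]}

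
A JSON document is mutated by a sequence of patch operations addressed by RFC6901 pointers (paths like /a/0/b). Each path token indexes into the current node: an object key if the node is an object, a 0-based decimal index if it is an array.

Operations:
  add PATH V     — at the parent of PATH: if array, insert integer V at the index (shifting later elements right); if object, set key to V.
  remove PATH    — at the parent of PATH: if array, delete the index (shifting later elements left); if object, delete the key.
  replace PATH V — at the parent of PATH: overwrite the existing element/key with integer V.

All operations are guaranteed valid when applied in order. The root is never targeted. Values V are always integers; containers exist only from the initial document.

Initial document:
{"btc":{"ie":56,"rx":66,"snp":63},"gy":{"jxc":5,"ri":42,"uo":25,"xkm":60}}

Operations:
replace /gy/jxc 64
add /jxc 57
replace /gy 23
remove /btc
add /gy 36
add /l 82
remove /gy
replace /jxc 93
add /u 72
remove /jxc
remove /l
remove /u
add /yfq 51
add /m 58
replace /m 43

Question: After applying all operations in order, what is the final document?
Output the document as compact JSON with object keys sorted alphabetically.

Answer: {"m":43,"yfq":51}

Derivation:
After op 1 (replace /gy/jxc 64): {"btc":{"ie":56,"rx":66,"snp":63},"gy":{"jxc":64,"ri":42,"uo":25,"xkm":60}}
After op 2 (add /jxc 57): {"btc":{"ie":56,"rx":66,"snp":63},"gy":{"jxc":64,"ri":42,"uo":25,"xkm":60},"jxc":57}
After op 3 (replace /gy 23): {"btc":{"ie":56,"rx":66,"snp":63},"gy":23,"jxc":57}
After op 4 (remove /btc): {"gy":23,"jxc":57}
After op 5 (add /gy 36): {"gy":36,"jxc":57}
After op 6 (add /l 82): {"gy":36,"jxc":57,"l":82}
After op 7 (remove /gy): {"jxc":57,"l":82}
After op 8 (replace /jxc 93): {"jxc":93,"l":82}
After op 9 (add /u 72): {"jxc":93,"l":82,"u":72}
After op 10 (remove /jxc): {"l":82,"u":72}
After op 11 (remove /l): {"u":72}
After op 12 (remove /u): {}
After op 13 (add /yfq 51): {"yfq":51}
After op 14 (add /m 58): {"m":58,"yfq":51}
After op 15 (replace /m 43): {"m":43,"yfq":51}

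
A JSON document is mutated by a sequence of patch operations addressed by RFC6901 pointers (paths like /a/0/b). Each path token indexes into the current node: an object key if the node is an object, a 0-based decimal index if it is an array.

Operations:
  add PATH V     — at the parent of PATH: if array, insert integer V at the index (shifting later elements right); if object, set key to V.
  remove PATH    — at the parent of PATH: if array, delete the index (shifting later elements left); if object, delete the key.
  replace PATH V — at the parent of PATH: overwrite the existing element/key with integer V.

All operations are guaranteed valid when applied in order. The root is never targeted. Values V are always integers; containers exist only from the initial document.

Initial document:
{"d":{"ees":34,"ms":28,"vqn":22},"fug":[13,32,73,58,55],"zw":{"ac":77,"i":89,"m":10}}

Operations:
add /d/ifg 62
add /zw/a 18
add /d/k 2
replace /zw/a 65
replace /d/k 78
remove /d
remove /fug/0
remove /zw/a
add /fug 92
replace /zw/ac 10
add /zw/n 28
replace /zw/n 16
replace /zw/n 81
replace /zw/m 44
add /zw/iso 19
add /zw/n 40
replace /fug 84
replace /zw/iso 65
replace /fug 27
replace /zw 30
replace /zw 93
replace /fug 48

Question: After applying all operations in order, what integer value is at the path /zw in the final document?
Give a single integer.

Answer: 93

Derivation:
After op 1 (add /d/ifg 62): {"d":{"ees":34,"ifg":62,"ms":28,"vqn":22},"fug":[13,32,73,58,55],"zw":{"ac":77,"i":89,"m":10}}
After op 2 (add /zw/a 18): {"d":{"ees":34,"ifg":62,"ms":28,"vqn":22},"fug":[13,32,73,58,55],"zw":{"a":18,"ac":77,"i":89,"m":10}}
After op 3 (add /d/k 2): {"d":{"ees":34,"ifg":62,"k":2,"ms":28,"vqn":22},"fug":[13,32,73,58,55],"zw":{"a":18,"ac":77,"i":89,"m":10}}
After op 4 (replace /zw/a 65): {"d":{"ees":34,"ifg":62,"k":2,"ms":28,"vqn":22},"fug":[13,32,73,58,55],"zw":{"a":65,"ac":77,"i":89,"m":10}}
After op 5 (replace /d/k 78): {"d":{"ees":34,"ifg":62,"k":78,"ms":28,"vqn":22},"fug":[13,32,73,58,55],"zw":{"a":65,"ac":77,"i":89,"m":10}}
After op 6 (remove /d): {"fug":[13,32,73,58,55],"zw":{"a":65,"ac":77,"i":89,"m":10}}
After op 7 (remove /fug/0): {"fug":[32,73,58,55],"zw":{"a":65,"ac":77,"i":89,"m":10}}
After op 8 (remove /zw/a): {"fug":[32,73,58,55],"zw":{"ac":77,"i":89,"m":10}}
After op 9 (add /fug 92): {"fug":92,"zw":{"ac":77,"i":89,"m":10}}
After op 10 (replace /zw/ac 10): {"fug":92,"zw":{"ac":10,"i":89,"m":10}}
After op 11 (add /zw/n 28): {"fug":92,"zw":{"ac":10,"i":89,"m":10,"n":28}}
After op 12 (replace /zw/n 16): {"fug":92,"zw":{"ac":10,"i":89,"m":10,"n":16}}
After op 13 (replace /zw/n 81): {"fug":92,"zw":{"ac":10,"i":89,"m":10,"n":81}}
After op 14 (replace /zw/m 44): {"fug":92,"zw":{"ac":10,"i":89,"m":44,"n":81}}
After op 15 (add /zw/iso 19): {"fug":92,"zw":{"ac":10,"i":89,"iso":19,"m":44,"n":81}}
After op 16 (add /zw/n 40): {"fug":92,"zw":{"ac":10,"i":89,"iso":19,"m":44,"n":40}}
After op 17 (replace /fug 84): {"fug":84,"zw":{"ac":10,"i":89,"iso":19,"m":44,"n":40}}
After op 18 (replace /zw/iso 65): {"fug":84,"zw":{"ac":10,"i":89,"iso":65,"m":44,"n":40}}
After op 19 (replace /fug 27): {"fug":27,"zw":{"ac":10,"i":89,"iso":65,"m":44,"n":40}}
After op 20 (replace /zw 30): {"fug":27,"zw":30}
After op 21 (replace /zw 93): {"fug":27,"zw":93}
After op 22 (replace /fug 48): {"fug":48,"zw":93}
Value at /zw: 93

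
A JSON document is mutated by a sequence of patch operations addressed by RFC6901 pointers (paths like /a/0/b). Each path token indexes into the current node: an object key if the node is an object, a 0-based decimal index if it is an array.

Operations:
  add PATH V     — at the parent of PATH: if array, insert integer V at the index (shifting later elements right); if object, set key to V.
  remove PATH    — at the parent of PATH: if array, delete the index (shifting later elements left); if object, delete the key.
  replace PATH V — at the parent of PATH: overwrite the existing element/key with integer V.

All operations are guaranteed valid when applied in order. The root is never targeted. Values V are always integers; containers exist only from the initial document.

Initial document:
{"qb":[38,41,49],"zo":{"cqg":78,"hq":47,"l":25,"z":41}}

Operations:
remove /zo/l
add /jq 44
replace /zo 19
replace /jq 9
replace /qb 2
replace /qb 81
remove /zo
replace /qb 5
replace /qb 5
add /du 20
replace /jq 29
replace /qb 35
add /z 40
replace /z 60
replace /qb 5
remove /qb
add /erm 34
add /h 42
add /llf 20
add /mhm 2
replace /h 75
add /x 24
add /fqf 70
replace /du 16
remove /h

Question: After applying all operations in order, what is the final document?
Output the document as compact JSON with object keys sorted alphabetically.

Answer: {"du":16,"erm":34,"fqf":70,"jq":29,"llf":20,"mhm":2,"x":24,"z":60}

Derivation:
After op 1 (remove /zo/l): {"qb":[38,41,49],"zo":{"cqg":78,"hq":47,"z":41}}
After op 2 (add /jq 44): {"jq":44,"qb":[38,41,49],"zo":{"cqg":78,"hq":47,"z":41}}
After op 3 (replace /zo 19): {"jq":44,"qb":[38,41,49],"zo":19}
After op 4 (replace /jq 9): {"jq":9,"qb":[38,41,49],"zo":19}
After op 5 (replace /qb 2): {"jq":9,"qb":2,"zo":19}
After op 6 (replace /qb 81): {"jq":9,"qb":81,"zo":19}
After op 7 (remove /zo): {"jq":9,"qb":81}
After op 8 (replace /qb 5): {"jq":9,"qb":5}
After op 9 (replace /qb 5): {"jq":9,"qb":5}
After op 10 (add /du 20): {"du":20,"jq":9,"qb":5}
After op 11 (replace /jq 29): {"du":20,"jq":29,"qb":5}
After op 12 (replace /qb 35): {"du":20,"jq":29,"qb":35}
After op 13 (add /z 40): {"du":20,"jq":29,"qb":35,"z":40}
After op 14 (replace /z 60): {"du":20,"jq":29,"qb":35,"z":60}
After op 15 (replace /qb 5): {"du":20,"jq":29,"qb":5,"z":60}
After op 16 (remove /qb): {"du":20,"jq":29,"z":60}
After op 17 (add /erm 34): {"du":20,"erm":34,"jq":29,"z":60}
After op 18 (add /h 42): {"du":20,"erm":34,"h":42,"jq":29,"z":60}
After op 19 (add /llf 20): {"du":20,"erm":34,"h":42,"jq":29,"llf":20,"z":60}
After op 20 (add /mhm 2): {"du":20,"erm":34,"h":42,"jq":29,"llf":20,"mhm":2,"z":60}
After op 21 (replace /h 75): {"du":20,"erm":34,"h":75,"jq":29,"llf":20,"mhm":2,"z":60}
After op 22 (add /x 24): {"du":20,"erm":34,"h":75,"jq":29,"llf":20,"mhm":2,"x":24,"z":60}
After op 23 (add /fqf 70): {"du":20,"erm":34,"fqf":70,"h":75,"jq":29,"llf":20,"mhm":2,"x":24,"z":60}
After op 24 (replace /du 16): {"du":16,"erm":34,"fqf":70,"h":75,"jq":29,"llf":20,"mhm":2,"x":24,"z":60}
After op 25 (remove /h): {"du":16,"erm":34,"fqf":70,"jq":29,"llf":20,"mhm":2,"x":24,"z":60}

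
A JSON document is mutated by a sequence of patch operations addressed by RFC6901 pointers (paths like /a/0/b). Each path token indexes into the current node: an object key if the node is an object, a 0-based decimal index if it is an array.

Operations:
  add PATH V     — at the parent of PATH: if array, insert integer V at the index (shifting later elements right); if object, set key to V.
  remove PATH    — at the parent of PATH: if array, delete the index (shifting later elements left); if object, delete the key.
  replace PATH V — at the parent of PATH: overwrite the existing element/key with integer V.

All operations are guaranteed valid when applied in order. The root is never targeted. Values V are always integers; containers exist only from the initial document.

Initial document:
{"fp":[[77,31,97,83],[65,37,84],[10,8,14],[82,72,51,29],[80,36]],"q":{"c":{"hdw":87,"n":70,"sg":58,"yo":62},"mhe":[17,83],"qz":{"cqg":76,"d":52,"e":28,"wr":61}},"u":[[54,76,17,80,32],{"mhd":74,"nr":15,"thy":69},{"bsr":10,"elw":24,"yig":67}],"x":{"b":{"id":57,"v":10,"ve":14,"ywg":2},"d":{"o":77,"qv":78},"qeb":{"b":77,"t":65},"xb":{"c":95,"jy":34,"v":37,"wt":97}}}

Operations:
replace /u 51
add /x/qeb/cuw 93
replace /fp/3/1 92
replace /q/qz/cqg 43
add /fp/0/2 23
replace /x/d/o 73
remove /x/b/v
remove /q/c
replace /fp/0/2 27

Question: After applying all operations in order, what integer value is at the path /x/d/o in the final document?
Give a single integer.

Answer: 73

Derivation:
After op 1 (replace /u 51): {"fp":[[77,31,97,83],[65,37,84],[10,8,14],[82,72,51,29],[80,36]],"q":{"c":{"hdw":87,"n":70,"sg":58,"yo":62},"mhe":[17,83],"qz":{"cqg":76,"d":52,"e":28,"wr":61}},"u":51,"x":{"b":{"id":57,"v":10,"ve":14,"ywg":2},"d":{"o":77,"qv":78},"qeb":{"b":77,"t":65},"xb":{"c":95,"jy":34,"v":37,"wt":97}}}
After op 2 (add /x/qeb/cuw 93): {"fp":[[77,31,97,83],[65,37,84],[10,8,14],[82,72,51,29],[80,36]],"q":{"c":{"hdw":87,"n":70,"sg":58,"yo":62},"mhe":[17,83],"qz":{"cqg":76,"d":52,"e":28,"wr":61}},"u":51,"x":{"b":{"id":57,"v":10,"ve":14,"ywg":2},"d":{"o":77,"qv":78},"qeb":{"b":77,"cuw":93,"t":65},"xb":{"c":95,"jy":34,"v":37,"wt":97}}}
After op 3 (replace /fp/3/1 92): {"fp":[[77,31,97,83],[65,37,84],[10,8,14],[82,92,51,29],[80,36]],"q":{"c":{"hdw":87,"n":70,"sg":58,"yo":62},"mhe":[17,83],"qz":{"cqg":76,"d":52,"e":28,"wr":61}},"u":51,"x":{"b":{"id":57,"v":10,"ve":14,"ywg":2},"d":{"o":77,"qv":78},"qeb":{"b":77,"cuw":93,"t":65},"xb":{"c":95,"jy":34,"v":37,"wt":97}}}
After op 4 (replace /q/qz/cqg 43): {"fp":[[77,31,97,83],[65,37,84],[10,8,14],[82,92,51,29],[80,36]],"q":{"c":{"hdw":87,"n":70,"sg":58,"yo":62},"mhe":[17,83],"qz":{"cqg":43,"d":52,"e":28,"wr":61}},"u":51,"x":{"b":{"id":57,"v":10,"ve":14,"ywg":2},"d":{"o":77,"qv":78},"qeb":{"b":77,"cuw":93,"t":65},"xb":{"c":95,"jy":34,"v":37,"wt":97}}}
After op 5 (add /fp/0/2 23): {"fp":[[77,31,23,97,83],[65,37,84],[10,8,14],[82,92,51,29],[80,36]],"q":{"c":{"hdw":87,"n":70,"sg":58,"yo":62},"mhe":[17,83],"qz":{"cqg":43,"d":52,"e":28,"wr":61}},"u":51,"x":{"b":{"id":57,"v":10,"ve":14,"ywg":2},"d":{"o":77,"qv":78},"qeb":{"b":77,"cuw":93,"t":65},"xb":{"c":95,"jy":34,"v":37,"wt":97}}}
After op 6 (replace /x/d/o 73): {"fp":[[77,31,23,97,83],[65,37,84],[10,8,14],[82,92,51,29],[80,36]],"q":{"c":{"hdw":87,"n":70,"sg":58,"yo":62},"mhe":[17,83],"qz":{"cqg":43,"d":52,"e":28,"wr":61}},"u":51,"x":{"b":{"id":57,"v":10,"ve":14,"ywg":2},"d":{"o":73,"qv":78},"qeb":{"b":77,"cuw":93,"t":65},"xb":{"c":95,"jy":34,"v":37,"wt":97}}}
After op 7 (remove /x/b/v): {"fp":[[77,31,23,97,83],[65,37,84],[10,8,14],[82,92,51,29],[80,36]],"q":{"c":{"hdw":87,"n":70,"sg":58,"yo":62},"mhe":[17,83],"qz":{"cqg":43,"d":52,"e":28,"wr":61}},"u":51,"x":{"b":{"id":57,"ve":14,"ywg":2},"d":{"o":73,"qv":78},"qeb":{"b":77,"cuw":93,"t":65},"xb":{"c":95,"jy":34,"v":37,"wt":97}}}
After op 8 (remove /q/c): {"fp":[[77,31,23,97,83],[65,37,84],[10,8,14],[82,92,51,29],[80,36]],"q":{"mhe":[17,83],"qz":{"cqg":43,"d":52,"e":28,"wr":61}},"u":51,"x":{"b":{"id":57,"ve":14,"ywg":2},"d":{"o":73,"qv":78},"qeb":{"b":77,"cuw":93,"t":65},"xb":{"c":95,"jy":34,"v":37,"wt":97}}}
After op 9 (replace /fp/0/2 27): {"fp":[[77,31,27,97,83],[65,37,84],[10,8,14],[82,92,51,29],[80,36]],"q":{"mhe":[17,83],"qz":{"cqg":43,"d":52,"e":28,"wr":61}},"u":51,"x":{"b":{"id":57,"ve":14,"ywg":2},"d":{"o":73,"qv":78},"qeb":{"b":77,"cuw":93,"t":65},"xb":{"c":95,"jy":34,"v":37,"wt":97}}}
Value at /x/d/o: 73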